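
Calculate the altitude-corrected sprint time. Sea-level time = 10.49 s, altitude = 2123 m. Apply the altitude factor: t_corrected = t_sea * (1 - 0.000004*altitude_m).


Correction factor = 1 - 0.000004 * 2123 = 0.991508
t_corrected = t_sea * factor = 10.49 * 0.991508
t_corrected = 10.4009 s

10.4009 s


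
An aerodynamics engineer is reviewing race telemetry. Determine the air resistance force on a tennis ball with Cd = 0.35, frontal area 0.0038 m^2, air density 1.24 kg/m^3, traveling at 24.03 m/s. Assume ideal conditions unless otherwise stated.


Fd = 0.5 * Cd * rho * A * v^2
Fd = 0.5 * 0.35 * 1.24 * 0.0038 * 24.03^2
v^2 = 577.4409
Fd = 0.5 * 0.35 * 1.24 * 0.0038 * 577.4409 = 0.4762 N

0.4762 N


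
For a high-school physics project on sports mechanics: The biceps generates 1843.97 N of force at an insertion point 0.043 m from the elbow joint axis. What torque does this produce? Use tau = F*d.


tau = F * d
tau = 1843.97 * 0.043
tau = 79.2907 N*m

79.2907 N*m


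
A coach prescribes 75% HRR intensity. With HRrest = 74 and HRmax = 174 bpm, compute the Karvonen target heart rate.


Target = HRrest + pct*(HRmax - HRrest)
Heart rate reserve = HRmax - HRrest = 174 - 74 = 100 bpm
Fraction = 75% = 0.75
Target = 74 + 0.75 * 100
Target = 74 + 75 = 149 bpm

149 bpm


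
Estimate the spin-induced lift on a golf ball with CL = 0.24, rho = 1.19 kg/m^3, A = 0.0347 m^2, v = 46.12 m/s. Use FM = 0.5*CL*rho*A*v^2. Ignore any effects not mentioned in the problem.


FM = 0.5 * CL * rho * A * v^2
FM = 0.5 * 0.24 * 1.19 * 0.0347 * 46.12^2
v^2 = 2127.0544
FM = 0.5 * 0.24 * 1.19 * 0.0347 * 2127.0544 = 10.5399 N

10.5399 N


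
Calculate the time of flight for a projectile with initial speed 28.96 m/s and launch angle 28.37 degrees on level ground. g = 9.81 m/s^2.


T = 2*v*sin(theta)/g
sin(theta) = sin(28.37 deg) = 0.4752
T = 2*28.96*0.4752 / 9.81
T = 27.5215 / 9.81 = 2.8055 s

2.8055 s


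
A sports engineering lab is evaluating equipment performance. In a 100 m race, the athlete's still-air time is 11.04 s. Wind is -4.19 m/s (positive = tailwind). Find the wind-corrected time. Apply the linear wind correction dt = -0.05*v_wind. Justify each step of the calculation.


dt = -0.05 * v_wind = -0.05 * -4.19 = 0.2095 s
t_corrected = t_still + dt = 11.04 + (0.2095)
t_corrected = 11.2495 s

11.2495 s


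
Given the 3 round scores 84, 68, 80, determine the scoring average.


Average = sum / n
Sum = 232
Average = 232 / 3 = 77.3333

77.3333


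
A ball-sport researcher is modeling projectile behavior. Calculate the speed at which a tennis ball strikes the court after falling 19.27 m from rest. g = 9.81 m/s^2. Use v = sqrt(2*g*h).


v = sqrt(2 * g * h)
v = sqrt(2 * 9.81 * 19.27)
v = sqrt(378.0774) = 19.4442 m/s

19.4442 m/s


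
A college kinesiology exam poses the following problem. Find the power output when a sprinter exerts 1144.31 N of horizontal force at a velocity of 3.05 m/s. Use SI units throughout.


P = F * v
P = 1144.31 * 3.05
P = 3490.1455 W

3490.1455 W


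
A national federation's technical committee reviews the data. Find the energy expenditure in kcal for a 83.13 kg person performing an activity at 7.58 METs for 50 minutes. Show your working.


kcal = MET * mass * time_hr
Convert time: 50 min = 0.8333 hr
kcal = 7.58 * 83.13 * 0.8333
kcal = 525.1045 kcal

525.1045 kcal


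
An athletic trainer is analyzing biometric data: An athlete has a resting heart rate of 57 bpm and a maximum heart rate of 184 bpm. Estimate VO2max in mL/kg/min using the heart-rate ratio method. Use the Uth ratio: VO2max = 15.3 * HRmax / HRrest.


VO2max = 15.3 * HRmax / HRrest
VO2max = 15.3 * 184 / 57
VO2max = 2815.2 / 57 = 49.3895 mL/kg/min

49.3895 mL/kg/min


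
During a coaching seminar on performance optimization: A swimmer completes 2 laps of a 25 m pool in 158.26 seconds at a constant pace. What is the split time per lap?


Split time = total_time / n_laps = 158.26 / 2
Split time = 79.13 s per lap

79.13 s


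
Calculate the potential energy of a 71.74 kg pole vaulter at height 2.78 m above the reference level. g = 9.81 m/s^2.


PE = m * g * h
PE = 71.74 * 9.81 * 2.78
PE = 703.7694 * 2.78 = 1956.4789 J

1956.4789 J


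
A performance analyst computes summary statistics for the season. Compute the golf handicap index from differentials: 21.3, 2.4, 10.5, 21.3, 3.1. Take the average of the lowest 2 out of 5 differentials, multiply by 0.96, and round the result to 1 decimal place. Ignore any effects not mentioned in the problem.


All differentials: 21.3, 2.4, 10.5, 21.3, 3.1
Sorted: 2.4, 3.1, 10.5, 21.3, 21.3
Best 2: 2.4, 3.1
Average of best = 5.5 / 2 = 2.75
Raw index = 2.75 * 0.96 = 2.64
Handicap index = round(2.64, 1) = 2.6

2.6


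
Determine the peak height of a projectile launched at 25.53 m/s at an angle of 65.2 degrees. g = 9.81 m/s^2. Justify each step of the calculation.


H = (v*sin(theta))^2 / (2*g)
vy = v*sin(theta) = 25.53 * sin(65.2 deg) = 23.1756 m/s
H = vy^2 / (2*g) = 537.1065 / (2*9.81)
H = 537.1065 / 19.62 = 27.3755 m

27.3755 m


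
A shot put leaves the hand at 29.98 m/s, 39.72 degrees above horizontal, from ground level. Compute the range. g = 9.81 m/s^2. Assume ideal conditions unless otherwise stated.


R = v^2 * sin(2*theta) / g
Convert angle to radians: theta = 39.72 deg = 0.6932 rad
sin(2*theta) = sin(1.3865) = 0.9831
R = 29.98^2 * 0.9831 / 9.81
R = 898.8004 * 0.9831 / 9.81 = 90.0691 m

90.0691 m


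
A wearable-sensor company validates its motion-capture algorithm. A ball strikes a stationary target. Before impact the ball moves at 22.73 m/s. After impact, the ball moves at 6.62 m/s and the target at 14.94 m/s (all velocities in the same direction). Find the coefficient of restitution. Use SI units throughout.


e = (v2_after - v1_after) / (v1_before - v2_before)
Numerator = 14.94 - 6.62 = 8.32
Denominator = 22.73 - 0 = 22.73
e = 8.32 / 22.73 = 0.366

0.366


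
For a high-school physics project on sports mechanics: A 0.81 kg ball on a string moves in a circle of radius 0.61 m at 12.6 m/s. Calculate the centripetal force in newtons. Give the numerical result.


Fc = m * v^2 / r
v^2 = 12.6^2 = 158.76
Fc = 0.81 * 158.76 / 0.61
Fc = 128.5956 / 0.61 = 210.8125 N

210.8125 N


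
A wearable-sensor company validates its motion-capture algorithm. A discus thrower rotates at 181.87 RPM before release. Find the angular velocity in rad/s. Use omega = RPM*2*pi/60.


omega = RPM * 2 * pi / 60
omega = 181.87 * 2 * 3.14159 / 60
omega = 1142.7229 / 60 = 19.0454 rad/s

19.0454 rad/s


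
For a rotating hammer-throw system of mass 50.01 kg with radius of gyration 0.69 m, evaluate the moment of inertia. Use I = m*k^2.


I = m * k^2
I = 50.01 * 0.69^2
I = 50.01 * 0.4761 = 23.8098 kg*m^2

23.8098 kg*m^2


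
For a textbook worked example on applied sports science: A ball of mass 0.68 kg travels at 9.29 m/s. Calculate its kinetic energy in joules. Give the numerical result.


KE = 0.5 * m * v^2
KE = 0.5 * 0.68 * 9.29^2
KE = 0.5 * 0.68 * 86.3041 = 29.3434 J

29.3434 J


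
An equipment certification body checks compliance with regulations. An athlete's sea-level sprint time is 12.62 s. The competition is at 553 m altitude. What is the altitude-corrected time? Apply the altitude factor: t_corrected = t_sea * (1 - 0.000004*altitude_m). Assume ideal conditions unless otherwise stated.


Correction factor = 1 - 0.000004 * 553 = 0.997788
t_corrected = t_sea * factor = 12.62 * 0.997788
t_corrected = 12.5921 s

12.5921 s


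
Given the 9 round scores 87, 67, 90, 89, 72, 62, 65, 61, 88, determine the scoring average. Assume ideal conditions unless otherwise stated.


Average = sum / n
Sum = 681
Average = 681 / 9 = 75.6667

75.6667


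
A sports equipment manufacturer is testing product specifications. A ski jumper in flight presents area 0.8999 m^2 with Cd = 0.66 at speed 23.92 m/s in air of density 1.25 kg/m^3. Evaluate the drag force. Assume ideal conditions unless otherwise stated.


Fd = 0.5 * Cd * rho * A * v^2
Fd = 0.5 * 0.66 * 1.25 * 0.8999 * 23.92^2
v^2 = 572.1664
Fd = 0.5 * 0.66 * 1.25 * 0.8999 * 572.1664 = 212.3932 N

212.3932 N


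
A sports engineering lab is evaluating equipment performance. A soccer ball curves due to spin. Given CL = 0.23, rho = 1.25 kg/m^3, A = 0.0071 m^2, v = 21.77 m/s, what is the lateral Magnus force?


FM = 0.5 * CL * rho * A * v^2
FM = 0.5 * 0.23 * 1.25 * 0.0071 * 21.77^2
v^2 = 473.9329
FM = 0.5 * 0.23 * 1.25 * 0.0071 * 473.9329 = 0.4837 N

0.4837 N


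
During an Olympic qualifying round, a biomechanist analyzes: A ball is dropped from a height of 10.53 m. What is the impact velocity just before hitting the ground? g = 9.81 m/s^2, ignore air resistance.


v = sqrt(2 * g * h)
v = sqrt(2 * 9.81 * 10.53)
v = sqrt(206.5986) = 14.3735 m/s

14.3735 m/s


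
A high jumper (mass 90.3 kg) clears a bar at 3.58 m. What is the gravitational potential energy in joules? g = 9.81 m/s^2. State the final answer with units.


PE = m * g * h
PE = 90.3 * 9.81 * 3.58
PE = 885.843 * 3.58 = 3171.3179 J

3171.3179 J


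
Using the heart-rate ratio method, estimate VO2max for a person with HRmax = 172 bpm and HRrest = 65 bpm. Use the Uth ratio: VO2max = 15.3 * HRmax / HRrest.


VO2max = 15.3 * HRmax / HRrest
VO2max = 15.3 * 172 / 65
VO2max = 2631.6 / 65 = 40.4862 mL/kg/min

40.4862 mL/kg/min


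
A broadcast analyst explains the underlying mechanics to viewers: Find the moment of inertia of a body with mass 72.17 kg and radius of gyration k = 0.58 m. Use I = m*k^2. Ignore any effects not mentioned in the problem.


I = m * k^2
I = 72.17 * 0.58^2
I = 72.17 * 0.3364 = 24.278 kg*m^2

24.278 kg*m^2


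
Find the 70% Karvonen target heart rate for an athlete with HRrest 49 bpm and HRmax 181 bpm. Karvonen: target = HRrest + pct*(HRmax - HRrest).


Target = HRrest + pct*(HRmax - HRrest)
Heart rate reserve = HRmax - HRrest = 181 - 49 = 132 bpm
Fraction = 70% = 0.7
Target = 49 + 0.7 * 132
Target = 49 + 92.4 = 141.4 bpm

141.4 bpm


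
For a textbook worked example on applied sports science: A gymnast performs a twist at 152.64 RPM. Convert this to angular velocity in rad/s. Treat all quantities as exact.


omega = RPM * 2 * pi / 60
omega = 152.64 * 2 * 3.14159 / 60
omega = 959.0654 / 60 = 15.9844 rad/s

15.9844 rad/s


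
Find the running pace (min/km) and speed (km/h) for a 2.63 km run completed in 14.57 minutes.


Pace = time / distance = 14.57 min / 2.63 km = 5.5399 min/km
Speed = distance / time_in_hours = 2.63 / 0.2428 hr
Speed = 10.8305 km/h

5.5399 min/km, 10.8305 km/h


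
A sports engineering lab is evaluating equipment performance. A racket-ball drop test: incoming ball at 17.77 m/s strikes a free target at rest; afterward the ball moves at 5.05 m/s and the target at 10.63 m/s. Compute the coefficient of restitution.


e = (v2_after - v1_after) / (v1_before - v2_before)
Numerator = 10.63 - 5.05 = 5.58
Denominator = 17.77 - 0 = 17.77
e = 5.58 / 17.77 = 0.314

0.314


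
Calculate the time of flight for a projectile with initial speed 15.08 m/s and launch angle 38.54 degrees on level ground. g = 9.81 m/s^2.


T = 2*v*sin(theta)/g
sin(theta) = sin(38.54 deg) = 0.6231
T = 2*15.08*0.6231 / 9.81
T = 18.7915 / 9.81 = 1.9155 s

1.9155 s


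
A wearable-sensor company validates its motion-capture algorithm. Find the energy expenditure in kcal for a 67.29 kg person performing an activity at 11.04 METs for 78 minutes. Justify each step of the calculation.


kcal = MET * mass * time_hr
Convert time: 78 min = 1.3 hr
kcal = 11.04 * 67.29 * 1.3
kcal = 965.7461 kcal

965.7461 kcal


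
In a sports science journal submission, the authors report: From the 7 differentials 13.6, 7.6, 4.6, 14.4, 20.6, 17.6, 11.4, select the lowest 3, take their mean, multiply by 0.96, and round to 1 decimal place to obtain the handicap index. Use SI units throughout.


All differentials: 13.6, 7.6, 4.6, 14.4, 20.6, 17.6, 11.4
Sorted: 4.6, 7.6, 11.4, 13.6, 14.4, 17.6, 20.6
Best 3: 4.6, 7.6, 11.4
Average of best = 23.6 / 3 = 7.8667
Raw index = 7.8667 * 0.96 = 7.552
Handicap index = round(7.552, 1) = 7.6

7.6


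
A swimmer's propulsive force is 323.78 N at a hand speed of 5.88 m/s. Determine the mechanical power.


P = F * v
P = 323.78 * 5.88
P = 1903.8264 W

1903.8264 W


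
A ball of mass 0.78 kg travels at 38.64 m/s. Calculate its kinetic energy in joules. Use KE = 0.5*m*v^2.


KE = 0.5 * m * v^2
KE = 0.5 * 0.78 * 38.64^2
KE = 0.5 * 0.78 * 1493.0496 = 582.2893 J

582.2893 J


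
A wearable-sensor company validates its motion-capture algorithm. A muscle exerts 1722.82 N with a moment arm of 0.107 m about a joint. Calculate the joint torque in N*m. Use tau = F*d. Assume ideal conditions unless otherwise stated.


tau = F * d
tau = 1722.82 * 0.107
tau = 184.3417 N*m

184.3417 N*m


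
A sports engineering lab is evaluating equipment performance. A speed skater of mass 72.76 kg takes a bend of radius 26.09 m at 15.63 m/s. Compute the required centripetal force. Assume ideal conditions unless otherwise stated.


Fc = m * v^2 / r
v^2 = 15.63^2 = 244.2969
Fc = 72.76 * 244.2969 / 26.09
Fc = 17775.0424 / 26.09 = 681.2971 N

681.2971 N


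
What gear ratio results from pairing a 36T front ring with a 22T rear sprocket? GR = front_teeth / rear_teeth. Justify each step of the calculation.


GR = front_teeth / rear_teeth
GR = 36 / 22
GR = 1.6364

1.6364


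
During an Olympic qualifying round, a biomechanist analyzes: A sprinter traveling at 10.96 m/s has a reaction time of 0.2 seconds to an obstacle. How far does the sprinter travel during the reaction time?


d = v * t
d = 10.96 * 0.2
d = 2.192 m

2.192 m


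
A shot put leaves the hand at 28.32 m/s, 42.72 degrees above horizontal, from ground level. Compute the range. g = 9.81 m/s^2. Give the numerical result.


R = v^2 * sin(2*theta) / g
Convert angle to radians: theta = 42.72 deg = 0.7456 rad
sin(2*theta) = sin(1.4912) = 0.9968
R = 28.32^2 * 0.9968 / 9.81
R = 802.0224 * 0.9968 / 9.81 = 81.4968 m

81.4968 m


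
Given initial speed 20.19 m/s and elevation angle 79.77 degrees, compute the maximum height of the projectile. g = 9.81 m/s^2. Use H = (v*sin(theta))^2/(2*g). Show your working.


H = (v*sin(theta))^2 / (2*g)
vy = v*sin(theta) = 20.19 * sin(79.77 deg) = 19.869 m/s
H = vy^2 / (2*g) = 394.7785 / (2*9.81)
H = 394.7785 / 19.62 = 20.1212 m

20.1212 m


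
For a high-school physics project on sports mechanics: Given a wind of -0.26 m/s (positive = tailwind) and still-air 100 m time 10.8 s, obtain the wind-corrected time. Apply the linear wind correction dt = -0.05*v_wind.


dt = -0.05 * v_wind = -0.05 * -0.26 = 0.013 s
t_corrected = t_still + dt = 10.8 + (0.013)
t_corrected = 10.813 s

10.813 s


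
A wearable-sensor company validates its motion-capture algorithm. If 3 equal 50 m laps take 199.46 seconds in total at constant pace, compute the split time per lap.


Split time = total_time / n_laps = 199.46 / 3
Split time = 66.4867 s per lap

66.4867 s


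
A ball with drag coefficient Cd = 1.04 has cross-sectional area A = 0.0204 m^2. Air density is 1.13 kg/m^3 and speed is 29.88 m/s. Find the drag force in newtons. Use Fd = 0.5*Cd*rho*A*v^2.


Fd = 0.5 * Cd * rho * A * v^2
Fd = 0.5 * 1.04 * 1.13 * 0.0204 * 29.88^2
v^2 = 892.8144
Fd = 0.5 * 1.04 * 1.13 * 0.0204 * 892.8144 = 10.7022 N

10.7022 N


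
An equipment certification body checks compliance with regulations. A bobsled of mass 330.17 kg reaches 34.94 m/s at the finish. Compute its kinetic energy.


KE = 0.5 * m * v^2
KE = 0.5 * 330.17 * 34.94^2
KE = 0.5 * 330.17 * 1220.8036 = 201536.3623 J

201536.3623 J


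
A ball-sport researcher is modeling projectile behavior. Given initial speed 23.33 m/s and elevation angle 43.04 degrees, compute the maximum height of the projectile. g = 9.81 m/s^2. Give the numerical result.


H = (v*sin(theta))^2 / (2*g)
vy = v*sin(theta) = 23.33 * sin(43.04 deg) = 15.9229 m/s
H = vy^2 / (2*g) = 253.5397 / (2*9.81)
H = 253.5397 / 19.62 = 12.9225 m

12.9225 m


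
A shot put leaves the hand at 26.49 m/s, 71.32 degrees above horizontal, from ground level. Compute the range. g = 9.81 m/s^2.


R = v^2 * sin(2*theta) / g
Convert angle to radians: theta = 71.32 deg = 1.2448 rad
sin(2*theta) = sin(2.4895) = 0.6068
R = 26.49^2 * 0.6068 / 9.81
R = 701.7201 * 0.6068 / 9.81 = 43.4066 m

43.4066 m


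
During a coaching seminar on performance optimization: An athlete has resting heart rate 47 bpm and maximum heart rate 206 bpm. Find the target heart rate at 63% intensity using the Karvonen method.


Target = HRrest + pct*(HRmax - HRrest)
Heart rate reserve = HRmax - HRrest = 206 - 47 = 159 bpm
Fraction = 63% = 0.63
Target = 47 + 0.63 * 159
Target = 47 + 100.17 = 147.17 bpm

147.17 bpm


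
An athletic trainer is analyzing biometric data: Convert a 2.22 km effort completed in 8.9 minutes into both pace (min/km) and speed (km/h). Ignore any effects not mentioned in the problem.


Pace = time / distance = 8.9 min / 2.22 km = 4.009 min/km
Speed = distance / time_in_hours = 2.22 / 0.1483 hr
Speed = 14.9663 km/h

4.009 min/km, 14.9663 km/h


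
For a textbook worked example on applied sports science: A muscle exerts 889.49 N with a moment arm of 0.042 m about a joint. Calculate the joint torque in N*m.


tau = F * d
tau = 889.49 * 0.042
tau = 37.3586 N*m

37.3586 N*m


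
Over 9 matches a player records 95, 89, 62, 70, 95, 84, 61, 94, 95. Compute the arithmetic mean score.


Average = sum / n
Sum = 745
Average = 745 / 9 = 82.7778

82.7778


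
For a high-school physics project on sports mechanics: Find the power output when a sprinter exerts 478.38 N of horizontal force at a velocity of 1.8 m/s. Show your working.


P = F * v
P = 478.38 * 1.8
P = 861.084 W

861.084 W


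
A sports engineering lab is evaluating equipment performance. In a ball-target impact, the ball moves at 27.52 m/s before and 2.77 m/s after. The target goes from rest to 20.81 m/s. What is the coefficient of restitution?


e = (v2_after - v1_after) / (v1_before - v2_before)
Numerator = 20.81 - 2.77 = 18.04
Denominator = 27.52 - 0 = 27.52
e = 18.04 / 27.52 = 0.6555

0.6555


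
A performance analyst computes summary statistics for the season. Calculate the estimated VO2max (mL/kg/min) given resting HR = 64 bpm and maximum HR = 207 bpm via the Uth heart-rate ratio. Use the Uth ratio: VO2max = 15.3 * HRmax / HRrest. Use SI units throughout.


VO2max = 15.3 * HRmax / HRrest
VO2max = 15.3 * 207 / 64
VO2max = 3167.1 / 64 = 49.4859 mL/kg/min

49.4859 mL/kg/min


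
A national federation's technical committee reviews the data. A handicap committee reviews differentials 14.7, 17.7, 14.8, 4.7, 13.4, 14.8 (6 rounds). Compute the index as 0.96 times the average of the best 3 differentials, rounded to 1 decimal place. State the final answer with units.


All differentials: 14.7, 17.7, 14.8, 4.7, 13.4, 14.8
Sorted: 4.7, 13.4, 14.7, 14.8, 14.8, 17.7
Best 3: 4.7, 13.4, 14.7
Average of best = 32.8 / 3 = 10.9333
Raw index = 10.9333 * 0.96 = 10.496
Handicap index = round(10.496, 1) = 10.5

10.5


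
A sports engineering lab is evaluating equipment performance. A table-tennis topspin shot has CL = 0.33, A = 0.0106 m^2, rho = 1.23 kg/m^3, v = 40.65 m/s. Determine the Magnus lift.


FM = 0.5 * CL * rho * A * v^2
FM = 0.5 * 0.33 * 1.23 * 0.0106 * 40.65^2
v^2 = 1652.4225
FM = 0.5 * 0.33 * 1.23 * 0.0106 * 1652.4225 = 3.5548 N

3.5548 N


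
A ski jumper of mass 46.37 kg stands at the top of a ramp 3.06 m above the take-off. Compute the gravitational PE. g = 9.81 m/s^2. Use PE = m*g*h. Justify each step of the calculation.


PE = m * g * h
PE = 46.37 * 9.81 * 3.06
PE = 454.8897 * 3.06 = 1391.9625 J

1391.9625 J


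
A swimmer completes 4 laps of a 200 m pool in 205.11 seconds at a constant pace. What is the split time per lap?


Split time = total_time / n_laps = 205.11 / 4
Split time = 51.2775 s per lap

51.2775 s


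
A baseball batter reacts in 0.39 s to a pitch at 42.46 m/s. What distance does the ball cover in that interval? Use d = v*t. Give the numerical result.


d = v * t
d = 42.46 * 0.39
d = 16.5594 m

16.5594 m


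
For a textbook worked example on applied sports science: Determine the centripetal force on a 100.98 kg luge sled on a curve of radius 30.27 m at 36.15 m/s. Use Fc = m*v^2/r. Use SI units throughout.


Fc = m * v^2 / r
v^2 = 36.15^2 = 1306.8225
Fc = 100.98 * 1306.8225 / 30.27
Fc = 131962.9361 / 30.27 = 4359.5288 N

4359.5288 N


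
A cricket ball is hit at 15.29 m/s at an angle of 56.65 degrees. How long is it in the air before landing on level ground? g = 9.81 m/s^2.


T = 2*v*sin(theta)/g
sin(theta) = sin(56.65 deg) = 0.8353
T = 2*15.29*0.8353 / 9.81
T = 25.5443 / 9.81 = 2.6039 s

2.6039 s


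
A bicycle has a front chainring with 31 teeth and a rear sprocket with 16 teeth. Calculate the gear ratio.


GR = front_teeth / rear_teeth
GR = 31 / 16
GR = 1.9375

1.9375


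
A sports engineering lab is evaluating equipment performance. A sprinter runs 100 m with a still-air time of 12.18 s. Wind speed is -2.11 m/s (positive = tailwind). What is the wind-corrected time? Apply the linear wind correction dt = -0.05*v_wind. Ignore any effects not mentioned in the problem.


dt = -0.05 * v_wind = -0.05 * -2.11 = 0.1055 s
t_corrected = t_still + dt = 12.18 + (0.1055)
t_corrected = 12.2855 s

12.2855 s


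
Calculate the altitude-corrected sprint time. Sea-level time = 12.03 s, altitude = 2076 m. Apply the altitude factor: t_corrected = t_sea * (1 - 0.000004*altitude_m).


Correction factor = 1 - 0.000004 * 2076 = 0.991696
t_corrected = t_sea * factor = 12.03 * 0.991696
t_corrected = 11.9301 s

11.9301 s


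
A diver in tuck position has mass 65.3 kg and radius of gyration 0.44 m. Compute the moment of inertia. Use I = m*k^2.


I = m * k^2
I = 65.3 * 0.44^2
I = 65.3 * 0.1936 = 12.6421 kg*m^2

12.6421 kg*m^2


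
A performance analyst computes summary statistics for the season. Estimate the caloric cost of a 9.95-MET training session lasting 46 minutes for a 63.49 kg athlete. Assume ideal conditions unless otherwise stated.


kcal = MET * mass * time_hr
Convert time: 46 min = 0.7667 hr
kcal = 9.95 * 63.49 * 0.7667
kcal = 484.3229 kcal

484.3229 kcal


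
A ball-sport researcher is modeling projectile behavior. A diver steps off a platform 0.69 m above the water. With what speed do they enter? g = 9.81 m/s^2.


v = sqrt(2 * g * h)
v = sqrt(2 * 9.81 * 0.69)
v = sqrt(13.5378) = 3.6794 m/s

3.6794 m/s


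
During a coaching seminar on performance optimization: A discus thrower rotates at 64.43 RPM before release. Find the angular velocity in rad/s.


omega = RPM * 2 * pi / 60
omega = 64.43 * 2 * 3.14159 / 60
omega = 404.8256 / 60 = 6.7471 rad/s

6.7471 rad/s


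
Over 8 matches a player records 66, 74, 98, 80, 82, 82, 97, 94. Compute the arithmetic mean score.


Average = sum / n
Sum = 673
Average = 673 / 8 = 84.125

84.125


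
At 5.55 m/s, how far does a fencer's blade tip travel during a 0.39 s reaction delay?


d = v * t
d = 5.55 * 0.39
d = 2.1645 m

2.1645 m


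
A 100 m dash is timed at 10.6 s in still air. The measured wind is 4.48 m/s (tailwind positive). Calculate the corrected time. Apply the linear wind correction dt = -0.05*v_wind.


dt = -0.05 * v_wind = -0.05 * 4.48 = -0.224 s
t_corrected = t_still + dt = 10.6 + (-0.224)
t_corrected = 10.376 s

10.376 s


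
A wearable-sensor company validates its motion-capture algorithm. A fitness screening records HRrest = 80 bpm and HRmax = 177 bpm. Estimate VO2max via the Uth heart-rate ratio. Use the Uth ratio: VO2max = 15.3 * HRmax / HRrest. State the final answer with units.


VO2max = 15.3 * HRmax / HRrest
VO2max = 15.3 * 177 / 80
VO2max = 2708.1 / 80 = 33.8513 mL/kg/min

33.8513 mL/kg/min


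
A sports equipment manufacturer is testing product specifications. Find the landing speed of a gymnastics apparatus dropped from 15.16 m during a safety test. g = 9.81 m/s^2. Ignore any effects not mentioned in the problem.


v = sqrt(2 * g * h)
v = sqrt(2 * 9.81 * 15.16)
v = sqrt(297.4392) = 17.2464 m/s

17.2464 m/s


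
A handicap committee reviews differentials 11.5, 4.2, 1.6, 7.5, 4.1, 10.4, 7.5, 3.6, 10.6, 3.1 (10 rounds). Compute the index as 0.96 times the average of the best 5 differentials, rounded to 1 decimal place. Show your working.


All differentials: 11.5, 4.2, 1.6, 7.5, 4.1, 10.4, 7.5, 3.6, 10.6, 3.1
Sorted: 1.6, 3.1, 3.6, 4.1, 4.2, 7.5, 7.5, 10.4, 10.6, 11.5
Best 5: 1.6, 3.1, 3.6, 4.1, 4.2
Average of best = 16.6 / 5 = 3.32
Raw index = 3.32 * 0.96 = 3.1872
Handicap index = round(3.1872, 1) = 3.2

3.2


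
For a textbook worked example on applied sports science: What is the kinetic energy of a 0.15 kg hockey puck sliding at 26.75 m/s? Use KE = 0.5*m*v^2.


KE = 0.5 * m * v^2
KE = 0.5 * 0.15 * 26.75^2
KE = 0.5 * 0.15 * 715.5625 = 53.6672 J

53.6672 J


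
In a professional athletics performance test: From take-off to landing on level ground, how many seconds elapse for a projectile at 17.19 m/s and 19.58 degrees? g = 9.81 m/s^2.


T = 2*v*sin(theta)/g
sin(theta) = sin(19.58 deg) = 0.3351
T = 2*17.19*0.3351 / 9.81
T = 11.5215 / 9.81 = 1.1745 s

1.1745 s


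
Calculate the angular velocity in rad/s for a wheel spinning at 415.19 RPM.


omega = RPM * 2 * pi / 60
omega = 415.19 * 2 * 3.14159 / 60
omega = 2608.7157 / 60 = 43.4786 rad/s

43.4786 rad/s


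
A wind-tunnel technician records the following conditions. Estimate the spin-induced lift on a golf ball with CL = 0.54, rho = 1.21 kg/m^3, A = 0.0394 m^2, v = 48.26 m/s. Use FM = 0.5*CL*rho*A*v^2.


FM = 0.5 * CL * rho * A * v^2
FM = 0.5 * 0.54 * 1.21 * 0.0394 * 48.26^2
v^2 = 2329.0276
FM = 0.5 * 0.54 * 1.21 * 0.0394 * 2329.0276 = 29.9792 N

29.9792 N


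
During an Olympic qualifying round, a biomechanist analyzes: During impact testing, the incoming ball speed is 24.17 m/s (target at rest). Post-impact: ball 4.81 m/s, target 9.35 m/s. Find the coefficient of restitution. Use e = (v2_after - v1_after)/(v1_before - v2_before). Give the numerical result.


e = (v2_after - v1_after) / (v1_before - v2_before)
Numerator = 9.35 - 4.81 = 4.54
Denominator = 24.17 - 0 = 24.17
e = 4.54 / 24.17 = 0.1878

0.1878


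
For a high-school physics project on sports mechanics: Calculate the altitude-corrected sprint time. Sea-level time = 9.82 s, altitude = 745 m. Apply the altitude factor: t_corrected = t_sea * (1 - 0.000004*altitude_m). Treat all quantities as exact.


Correction factor = 1 - 0.000004 * 745 = 0.99702
t_corrected = t_sea * factor = 9.82 * 0.99702
t_corrected = 9.7907 s

9.7907 s


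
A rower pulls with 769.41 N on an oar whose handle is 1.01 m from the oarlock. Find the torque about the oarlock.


tau = F * d
tau = 769.41 * 1.01
tau = 777.1041 N*m

777.1041 N*m


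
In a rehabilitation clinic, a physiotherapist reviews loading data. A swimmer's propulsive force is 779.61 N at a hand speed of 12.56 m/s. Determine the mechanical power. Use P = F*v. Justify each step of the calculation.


P = F * v
P = 779.61 * 12.56
P = 9791.9016 W

9791.9016 W


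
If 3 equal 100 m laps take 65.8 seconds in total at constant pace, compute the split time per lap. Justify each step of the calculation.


Split time = total_time / n_laps = 65.8 / 3
Split time = 21.9333 s per lap

21.9333 s


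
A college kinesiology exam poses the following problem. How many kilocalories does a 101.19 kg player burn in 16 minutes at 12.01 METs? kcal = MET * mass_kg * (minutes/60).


kcal = MET * mass * time_hr
Convert time: 16 min = 0.2667 hr
kcal = 12.01 * 101.19 * 0.2667
kcal = 324.0778 kcal

324.0778 kcal


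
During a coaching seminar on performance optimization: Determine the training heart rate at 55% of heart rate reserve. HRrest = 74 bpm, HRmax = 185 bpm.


Target = HRrest + pct*(HRmax - HRrest)
Heart rate reserve = HRmax - HRrest = 185 - 74 = 111 bpm
Fraction = 55% = 0.55
Target = 74 + 0.55 * 111
Target = 74 + 61.05 = 135.05 bpm

135.05 bpm


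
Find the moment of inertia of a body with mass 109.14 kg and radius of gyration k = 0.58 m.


I = m * k^2
I = 109.14 * 0.58^2
I = 109.14 * 0.3364 = 36.7147 kg*m^2

36.7147 kg*m^2


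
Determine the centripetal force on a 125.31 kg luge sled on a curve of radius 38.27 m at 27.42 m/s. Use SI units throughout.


Fc = m * v^2 / r
v^2 = 27.42^2 = 751.8564
Fc = 125.31 * 751.8564 / 38.27
Fc = 94215.1255 / 38.27 = 2461.8533 N

2461.8533 N


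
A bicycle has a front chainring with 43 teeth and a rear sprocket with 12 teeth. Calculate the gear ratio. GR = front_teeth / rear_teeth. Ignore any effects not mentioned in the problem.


GR = front_teeth / rear_teeth
GR = 43 / 12
GR = 3.5833

3.5833


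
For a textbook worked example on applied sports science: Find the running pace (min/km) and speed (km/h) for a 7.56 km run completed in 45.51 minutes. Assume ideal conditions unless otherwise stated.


Pace = time / distance = 45.51 min / 7.56 km = 6.0198 min/km
Speed = distance / time_in_hours = 7.56 / 0.7585 hr
Speed = 9.967 km/h

6.0198 min/km, 9.967 km/h


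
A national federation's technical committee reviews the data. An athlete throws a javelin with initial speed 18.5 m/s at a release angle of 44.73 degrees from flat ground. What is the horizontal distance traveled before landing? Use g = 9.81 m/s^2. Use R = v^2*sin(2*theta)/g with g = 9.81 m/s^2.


R = v^2 * sin(2*theta) / g
Convert angle to radians: theta = 44.73 deg = 0.7807 rad
sin(2*theta) = sin(1.5614) = 1
R = 18.5^2 * 1 / 9.81
R = 342.25 * 1 / 9.81 = 34.8863 m

34.8863 m


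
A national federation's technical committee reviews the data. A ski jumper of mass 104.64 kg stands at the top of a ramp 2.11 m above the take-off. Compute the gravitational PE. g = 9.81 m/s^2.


PE = m * g * h
PE = 104.64 * 9.81 * 2.11
PE = 1026.5184 * 2.11 = 2165.9538 J

2165.9538 J


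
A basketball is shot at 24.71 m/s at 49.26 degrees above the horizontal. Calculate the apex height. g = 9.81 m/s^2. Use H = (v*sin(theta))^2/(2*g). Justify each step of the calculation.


H = (v*sin(theta))^2 / (2*g)
vy = v*sin(theta) = 24.71 * sin(49.26 deg) = 18.7222 m/s
H = vy^2 / (2*g) = 350.5225 / (2*9.81)
H = 350.5225 / 19.62 = 17.8656 m

17.8656 m


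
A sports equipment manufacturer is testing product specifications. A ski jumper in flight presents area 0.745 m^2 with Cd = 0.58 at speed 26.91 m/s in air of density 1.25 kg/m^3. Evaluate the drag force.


Fd = 0.5 * Cd * rho * A * v^2
Fd = 0.5 * 0.58 * 1.25 * 0.745 * 26.91^2
v^2 = 724.1481
Fd = 0.5 * 0.58 * 1.25 * 0.745 * 724.1481 = 195.5652 N

195.5652 N


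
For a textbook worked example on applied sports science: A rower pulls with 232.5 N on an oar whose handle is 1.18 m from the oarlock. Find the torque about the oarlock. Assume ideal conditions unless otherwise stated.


tau = F * d
tau = 232.5 * 1.18
tau = 274.35 N*m

274.35 N*m


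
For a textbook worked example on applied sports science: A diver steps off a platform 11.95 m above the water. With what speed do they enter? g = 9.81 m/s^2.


v = sqrt(2 * g * h)
v = sqrt(2 * 9.81 * 11.95)
v = sqrt(234.459) = 15.3121 m/s

15.3121 m/s


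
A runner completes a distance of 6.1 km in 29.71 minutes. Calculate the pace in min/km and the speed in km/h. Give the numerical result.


Pace = time / distance = 29.71 min / 6.1 km = 4.8705 min/km
Speed = distance / time_in_hours = 6.1 / 0.4952 hr
Speed = 12.3191 km/h

4.8705 min/km, 12.3191 km/h


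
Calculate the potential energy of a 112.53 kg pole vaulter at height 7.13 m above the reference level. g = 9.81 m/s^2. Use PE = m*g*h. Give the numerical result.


PE = m * g * h
PE = 112.53 * 9.81 * 7.13
PE = 1103.9193 * 7.13 = 7870.9446 J

7870.9446 J


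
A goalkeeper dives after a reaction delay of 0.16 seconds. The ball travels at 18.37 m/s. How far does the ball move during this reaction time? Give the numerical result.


d = v * t
d = 18.37 * 0.16
d = 2.9392 m

2.9392 m


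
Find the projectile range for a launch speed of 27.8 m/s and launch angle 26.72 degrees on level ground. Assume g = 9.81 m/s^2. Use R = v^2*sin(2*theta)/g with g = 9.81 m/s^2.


R = v^2 * sin(2*theta) / g
Convert angle to radians: theta = 26.72 deg = 0.4664 rad
sin(2*theta) = sin(0.9327) = 0.8032
R = 27.8^2 * 0.8032 / 9.81
R = 772.84 * 0.8032 / 9.81 = 63.2794 m

63.2794 m


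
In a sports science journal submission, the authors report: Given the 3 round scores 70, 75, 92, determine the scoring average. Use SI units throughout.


Average = sum / n
Sum = 237
Average = 237 / 3 = 79

79


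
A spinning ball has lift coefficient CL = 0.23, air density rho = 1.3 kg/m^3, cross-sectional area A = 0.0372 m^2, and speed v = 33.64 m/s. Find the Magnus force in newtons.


FM = 0.5 * CL * rho * A * v^2
FM = 0.5 * 0.23 * 1.3 * 0.0372 * 33.64^2
v^2 = 1131.6496
FM = 0.5 * 0.23 * 1.3 * 0.0372 * 1131.6496 = 6.2936 N

6.2936 N


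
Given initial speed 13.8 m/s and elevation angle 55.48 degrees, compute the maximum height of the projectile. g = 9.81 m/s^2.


H = (v*sin(theta))^2 / (2*g)
vy = v*sin(theta) = 13.8 * sin(55.48 deg) = 11.3702 m/s
H = vy^2 / (2*g) = 129.2817 / (2*9.81)
H = 129.2817 / 19.62 = 6.5893 m

6.5893 m


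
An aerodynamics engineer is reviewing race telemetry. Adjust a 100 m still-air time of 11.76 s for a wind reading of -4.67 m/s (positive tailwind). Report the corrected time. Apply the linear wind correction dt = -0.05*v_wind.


dt = -0.05 * v_wind = -0.05 * -4.67 = 0.2335 s
t_corrected = t_still + dt = 11.76 + (0.2335)
t_corrected = 11.9935 s

11.9935 s


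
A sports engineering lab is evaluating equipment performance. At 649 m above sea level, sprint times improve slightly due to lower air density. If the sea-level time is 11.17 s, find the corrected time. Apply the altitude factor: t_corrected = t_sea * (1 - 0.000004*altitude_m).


Correction factor = 1 - 0.000004 * 649 = 0.997404
t_corrected = t_sea * factor = 11.17 * 0.997404
t_corrected = 11.141 s

11.141 s


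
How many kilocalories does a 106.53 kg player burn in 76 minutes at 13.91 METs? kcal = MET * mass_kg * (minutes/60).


kcal = MET * mass * time_hr
Convert time: 76 min = 1.2667 hr
kcal = 13.91 * 106.53 * 1.2667
kcal = 1876.9876 kcal

1876.9876 kcal


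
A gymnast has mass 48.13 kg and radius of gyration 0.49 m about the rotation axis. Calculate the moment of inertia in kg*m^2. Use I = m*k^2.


I = m * k^2
I = 48.13 * 0.49^2
I = 48.13 * 0.2401 = 11.556 kg*m^2

11.556 kg*m^2


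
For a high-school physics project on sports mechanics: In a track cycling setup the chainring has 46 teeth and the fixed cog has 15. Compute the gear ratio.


GR = front_teeth / rear_teeth
GR = 46 / 15
GR = 3.0667

3.0667


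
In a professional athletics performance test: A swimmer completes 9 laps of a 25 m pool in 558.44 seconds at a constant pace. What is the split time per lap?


Split time = total_time / n_laps = 558.44 / 9
Split time = 62.0489 s per lap

62.0489 s


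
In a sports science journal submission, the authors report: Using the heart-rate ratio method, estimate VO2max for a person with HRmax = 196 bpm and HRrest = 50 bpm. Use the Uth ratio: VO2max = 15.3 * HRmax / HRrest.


VO2max = 15.3 * HRmax / HRrest
VO2max = 15.3 * 196 / 50
VO2max = 2998.8 / 50 = 59.976 mL/kg/min

59.976 mL/kg/min


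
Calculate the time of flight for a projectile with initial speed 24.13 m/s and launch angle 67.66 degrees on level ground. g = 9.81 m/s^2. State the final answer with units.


T = 2*v*sin(theta)/g
sin(theta) = sin(67.66 deg) = 0.9249
T = 2*24.13*0.9249 / 9.81
T = 44.6378 / 9.81 = 4.5502 s

4.5502 s


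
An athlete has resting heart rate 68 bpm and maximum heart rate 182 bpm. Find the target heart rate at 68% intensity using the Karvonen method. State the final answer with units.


Target = HRrest + pct*(HRmax - HRrest)
Heart rate reserve = HRmax - HRrest = 182 - 68 = 114 bpm
Fraction = 68% = 0.68
Target = 68 + 0.68 * 114
Target = 68 + 77.52 = 145.52 bpm

145.52 bpm


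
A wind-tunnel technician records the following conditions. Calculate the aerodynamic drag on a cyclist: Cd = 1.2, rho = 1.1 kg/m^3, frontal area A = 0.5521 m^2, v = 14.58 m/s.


Fd = 0.5 * Cd * rho * A * v^2
Fd = 0.5 * 1.2 * 1.1 * 0.5521 * 14.58^2
v^2 = 212.5764
Fd = 0.5 * 1.2 * 1.1 * 0.5521 * 212.5764 = 77.4599 N

77.4599 N


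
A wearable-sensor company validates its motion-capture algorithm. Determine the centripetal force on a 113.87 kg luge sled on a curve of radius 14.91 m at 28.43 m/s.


Fc = m * v^2 / r
v^2 = 28.43^2 = 808.2649
Fc = 113.87 * 808.2649 / 14.91
Fc = 92037.1242 / 14.91 = 6172.8453 N

6172.8453 N


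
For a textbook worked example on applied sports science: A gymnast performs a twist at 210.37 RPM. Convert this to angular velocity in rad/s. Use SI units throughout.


omega = RPM * 2 * pi / 60
omega = 210.37 * 2 * 3.14159 / 60
omega = 1321.7937 / 60 = 22.0299 rad/s

22.0299 rad/s


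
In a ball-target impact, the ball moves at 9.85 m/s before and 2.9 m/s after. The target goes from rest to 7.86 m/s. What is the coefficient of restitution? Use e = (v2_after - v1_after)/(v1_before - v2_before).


e = (v2_after - v1_after) / (v1_before - v2_before)
Numerator = 7.86 - 2.9 = 4.96
Denominator = 9.85 - 0 = 9.85
e = 4.96 / 9.85 = 0.5036

0.5036


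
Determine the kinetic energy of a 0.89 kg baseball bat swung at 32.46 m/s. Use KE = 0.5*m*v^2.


KE = 0.5 * m * v^2
KE = 0.5 * 0.89 * 32.46^2
KE = 0.5 * 0.89 * 1053.6516 = 468.875 J

468.875 J


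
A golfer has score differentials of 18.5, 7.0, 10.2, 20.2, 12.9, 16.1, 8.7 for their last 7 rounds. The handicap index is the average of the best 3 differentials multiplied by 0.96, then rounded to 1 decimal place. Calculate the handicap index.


All differentials: 18.5, 7.0, 10.2, 20.2, 12.9, 16.1, 8.7
Sorted: 7.0, 8.7, 10.2, 12.9, 16.1, 18.5, 20.2
Best 3: 7.0, 8.7, 10.2
Average of best = 25.9 / 3 = 8.6333
Raw index = 8.6333 * 0.96 = 8.288
Handicap index = round(8.288, 1) = 8.3

8.3


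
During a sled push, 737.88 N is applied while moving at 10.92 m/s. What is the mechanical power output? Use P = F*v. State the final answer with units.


P = F * v
P = 737.88 * 10.92
P = 8057.6496 W

8057.6496 W


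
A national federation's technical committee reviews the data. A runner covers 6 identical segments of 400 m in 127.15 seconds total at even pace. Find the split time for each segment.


Split time = total_time / n_laps = 127.15 / 6
Split time = 21.1917 s per lap

21.1917 s


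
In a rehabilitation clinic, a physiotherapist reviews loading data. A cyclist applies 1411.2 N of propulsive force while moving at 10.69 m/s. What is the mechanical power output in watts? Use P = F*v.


P = F * v
P = 1411.2 * 10.69
P = 15085.728 W

15085.728 W


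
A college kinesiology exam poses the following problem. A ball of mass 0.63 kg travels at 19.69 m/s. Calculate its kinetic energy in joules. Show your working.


KE = 0.5 * m * v^2
KE = 0.5 * 0.63 * 19.69^2
KE = 0.5 * 0.63 * 387.6961 = 122.1243 J

122.1243 J


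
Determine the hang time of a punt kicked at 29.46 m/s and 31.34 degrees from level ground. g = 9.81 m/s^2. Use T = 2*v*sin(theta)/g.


T = 2*v*sin(theta)/g
sin(theta) = sin(31.34 deg) = 0.5201
T = 2*29.46*0.5201 / 9.81
T = 30.6452 / 9.81 = 3.1239 s

3.1239 s


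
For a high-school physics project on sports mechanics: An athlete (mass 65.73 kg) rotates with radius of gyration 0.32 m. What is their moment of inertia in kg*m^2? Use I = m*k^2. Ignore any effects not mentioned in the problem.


I = m * k^2
I = 65.73 * 0.32^2
I = 65.73 * 0.1024 = 6.7308 kg*m^2

6.7308 kg*m^2


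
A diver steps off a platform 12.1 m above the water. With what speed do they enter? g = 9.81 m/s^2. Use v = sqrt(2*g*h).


v = sqrt(2 * g * h)
v = sqrt(2 * 9.81 * 12.1)
v = sqrt(237.402) = 15.4079 m/s

15.4079 m/s
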